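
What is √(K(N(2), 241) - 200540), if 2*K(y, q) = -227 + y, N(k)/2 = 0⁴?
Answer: I*√802614/2 ≈ 447.94*I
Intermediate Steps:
N(k) = 0 (N(k) = 2*0⁴ = 2*0 = 0)
K(y, q) = -227/2 + y/2 (K(y, q) = (-227 + y)/2 = -227/2 + y/2)
√(K(N(2), 241) - 200540) = √((-227/2 + (½)*0) - 200540) = √((-227/2 + 0) - 200540) = √(-227/2 - 200540) = √(-401307/2) = I*√802614/2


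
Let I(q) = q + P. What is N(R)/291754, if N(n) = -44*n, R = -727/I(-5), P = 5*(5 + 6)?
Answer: 7997/3646925 ≈ 0.0021928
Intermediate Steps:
P = 55 (P = 5*11 = 55)
I(q) = 55 + q (I(q) = q + 55 = 55 + q)
R = -727/50 (R = -727/(55 - 5) = -727/50 ≈ -14.540)
N(R)/291754 = -44*(-727/50)/291754 = (15994/25)*(1/291754) = 7997/3646925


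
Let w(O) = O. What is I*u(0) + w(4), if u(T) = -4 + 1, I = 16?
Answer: -44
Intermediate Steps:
u(T) = -3
I*u(0) + w(4) = 16*(-3) + 4 = -48 + 4 = -44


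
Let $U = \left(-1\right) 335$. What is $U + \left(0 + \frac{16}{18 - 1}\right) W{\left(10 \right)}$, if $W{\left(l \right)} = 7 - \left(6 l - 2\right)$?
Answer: $-383$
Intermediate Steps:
$U = -335$
$W{\left(l \right)} = 9 - 6 l$ ($W{\left(l \right)} = 7 - \left(-2 + 6 l\right) = 9 - 6 l$)
$U + \left(0 + \frac{16}{18 - 1}\right) W{\left(10 \right)} = -335 + \left(0 + \frac{16}{18 - 1}\right) \left(9 - 60\right) = -335 + \left(0 + \frac{16}{17}\right) \left(9 - 60\right) = -335 + \left(0 + 16 \cdot \frac{1}{17}\right) \left(-51\right) = -335 + \left(0 + \frac{16}{17}\right) \left(-51\right) = -335 + \frac{16}{17} \left(-51\right) = -335 - 48 = -383$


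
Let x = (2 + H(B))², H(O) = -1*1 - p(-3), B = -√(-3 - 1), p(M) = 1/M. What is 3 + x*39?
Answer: 217/3 ≈ 72.333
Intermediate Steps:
B = -2*I (B = -√(-4) = -2*I ≈ -2.0*I)
H(O) = -⅔ (H(O) = -1*1 - 1/(-3) = -1 - 1*(-⅓) = -1 + ⅓ = -⅔)
x = 16/9 (x = (2 - ⅔)² = (4/3)² = 16/9 ≈ 1.7778)
3 + x*39 = 3 + (16/9)*39 = 3 + 208/3 = 217/3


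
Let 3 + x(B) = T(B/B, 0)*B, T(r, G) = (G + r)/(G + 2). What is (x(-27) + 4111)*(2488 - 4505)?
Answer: -16517213/2 ≈ -8.2586e+6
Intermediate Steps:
T(r, G) = (G + r)/(2 + G)
x(B) = -3 + B/2 (x(B) = -3 + ((0 + B/B)/(2 + 0))*B = -3 + ((0 + 1)/2)*B = -3 + ((½)*1)*B = -3 + B/2)
(x(-27) + 4111)*(2488 - 4505) = ((-3 + (½)*(-27)) + 4111)*(2488 - 4505) = ((-3 - 27/2) + 4111)*(-2017) = (-33/2 + 4111)*(-2017) = (8189/2)*(-2017) = -16517213/2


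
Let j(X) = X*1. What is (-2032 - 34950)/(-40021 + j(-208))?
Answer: 36982/40229 ≈ 0.91929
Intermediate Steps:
j(X) = X
(-2032 - 34950)/(-40021 + j(-208)) = (-2032 - 34950)/(-40021 - 208) = -36982/(-40229) = -36982*(-1/40229) = 36982/40229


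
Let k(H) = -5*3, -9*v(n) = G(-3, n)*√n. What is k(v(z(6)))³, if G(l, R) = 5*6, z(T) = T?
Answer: -3375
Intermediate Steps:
G(l, R) = 30
v(n) = -10*√n/3
k(H) = -15
k(v(z(6)))³ = (-15)³ = -3375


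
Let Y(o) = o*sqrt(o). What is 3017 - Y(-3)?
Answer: 3017 + 3*I*sqrt(3) ≈ 3017.0 + 5.1962*I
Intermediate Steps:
Y(o) = o**(3/2)
3017 - Y(-3) = 3017 - (-3)**(3/2) = 3017 - (-3)*I*sqrt(3) = 3017 + 3*I*sqrt(3)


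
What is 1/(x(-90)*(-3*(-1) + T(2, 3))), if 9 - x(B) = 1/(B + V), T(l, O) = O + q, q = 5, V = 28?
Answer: 62/6149 ≈ 0.010083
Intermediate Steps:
T(l, O) = 5 + O (T(l, O) = O + 5 = 5 + O)
x(B) = 9 - 1/(28 + B) (x(B) = 9 - 1/(B + 28) = 9 - 1/(28 + B))
1/(x(-90)*(-3*(-1) + T(2, 3))) = 1/(((251 + 9*(-90))/(28 - 90))*(-3*(-1) + (5 + 3))) = 1/(((251 - 810)/(-62))*(3 + 8)) = 1/(-1/62*(-559)*11) = 1/((559/62)*11) = 1/(6149/62) = 62/6149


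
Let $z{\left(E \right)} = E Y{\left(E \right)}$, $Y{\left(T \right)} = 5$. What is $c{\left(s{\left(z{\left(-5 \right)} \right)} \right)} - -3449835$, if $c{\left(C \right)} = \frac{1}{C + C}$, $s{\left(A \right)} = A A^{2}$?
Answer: $\frac{107807343749}{31250} \approx 3.4498 \cdot 10^{6}$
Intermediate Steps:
$z{\left(E \right)} = 5 E$ ($z{\left(E \right)} = E 5 = 5 E$)
$s{\left(A \right)} = A^{3}$
$c{\left(C \right)} = \frac{1}{2 C}$
$c{\left(s{\left(z{\left(-5 \right)} \right)} \right)} - -3449835 = \frac{1}{2 \left(5 \left(-5\right)\right)^{3}} - -3449835 = \frac{1}{2 \left(-25\right)^{3}} + 3449835 = \frac{1}{2 \left(-15625\right)} + 3449835 = \frac{1}{2} \left(- \frac{1}{15625}\right) + 3449835 = - \frac{1}{31250} + 3449835 = \frac{107807343749}{31250}$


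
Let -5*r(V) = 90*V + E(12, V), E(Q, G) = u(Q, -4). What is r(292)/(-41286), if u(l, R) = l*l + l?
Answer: 4406/34405 ≈ 0.12806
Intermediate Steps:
u(l, R) = l + l² (u(l, R) = l² + l = l + l²)
E(Q, G) = Q*(1 + Q)
r(V) = -156/5 - 18*V (r(V) = -(90*V + 12*(1 + 12))/5 = -(90*V + 12*13)/5 = -(90*V + 156)/5 = -(156 + 90*V)/5 = -156/5 - 18*V)
r(292)/(-41286) = (-156/5 - 18*292)/(-41286) = (-156/5 - 5256)*(-1/41286) = -26436/5*(-1/41286) = 4406/34405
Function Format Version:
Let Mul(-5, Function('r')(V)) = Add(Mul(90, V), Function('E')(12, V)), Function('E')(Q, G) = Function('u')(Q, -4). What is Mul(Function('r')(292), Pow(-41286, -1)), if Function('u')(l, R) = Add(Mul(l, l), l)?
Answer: Rational(4406, 34405) ≈ 0.12806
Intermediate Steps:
Function('u')(l, R) = Add(l, Pow(l, 2)) (Function('u')(l, R) = Add(Pow(l, 2), l) = Add(l, Pow(l, 2)))
Function('E')(Q, G) = Mul(Q, Add(1, Q))
Function('r')(V) = Add(Rational(-156, 5), Mul(-18, V)) (Function('r')(V) = Mul(Rational(-1, 5), Add(Mul(90, V), Mul(12, Add(1, 12)))) = Mul(Rational(-1, 5), Add(Mul(90, V), Mul(12, 13))) = Mul(Rational(-1, 5), Add(Mul(90, V), 156)) = Mul(Rational(-1, 5), Add(156, Mul(90, V))) = Add(Rational(-156, 5), Mul(-18, V)))
Mul(Function('r')(292), Pow(-41286, -1)) = Mul(Add(Rational(-156, 5), Mul(-18, 292)), Pow(-41286, -1)) = Mul(Add(Rational(-156, 5), -5256), Rational(-1, 41286)) = Mul(Rational(-26436, 5), Rational(-1, 41286)) = Rational(4406, 34405)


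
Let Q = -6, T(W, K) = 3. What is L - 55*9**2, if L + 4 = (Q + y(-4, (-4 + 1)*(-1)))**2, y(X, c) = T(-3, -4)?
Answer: -4450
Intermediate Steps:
y(X, c) = 3
L = 5 (L = -4 + (-6 + 3)**2 = -4 + (-3)**2 = -4 + 9 = 5)
L - 55*9**2 = 5 - 55*9**2 = 5 - 55*81 = 5 - 4455 = -4450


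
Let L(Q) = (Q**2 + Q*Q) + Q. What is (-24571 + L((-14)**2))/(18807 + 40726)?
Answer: 52457/59533 ≈ 0.88114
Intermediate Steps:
L(Q) = Q + 2*Q**2 (L(Q) = (Q**2 + Q**2) + Q = 2*Q**2 + Q = Q + 2*Q**2)
(-24571 + L((-14)**2))/(18807 + 40726) = (-24571 + (-14)**2*(1 + 2*(-14)**2))/(18807 + 40726) = (-24571 + 196*(1 + 2*196))/59533 = (-24571 + 196*(1 + 392))*(1/59533) = (-24571 + 196*393)*(1/59533) = (-24571 + 77028)*(1/59533) = 52457*(1/59533) = 52457/59533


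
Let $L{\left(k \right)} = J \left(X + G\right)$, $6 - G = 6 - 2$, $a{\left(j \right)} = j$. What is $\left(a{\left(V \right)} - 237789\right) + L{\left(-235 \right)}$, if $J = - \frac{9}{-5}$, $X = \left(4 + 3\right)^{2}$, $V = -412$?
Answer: $- \frac{1190546}{5} \approx -2.3811 \cdot 10^{5}$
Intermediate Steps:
$G = 2$ ($G = 6 - \left(6 - 2\right) = 6 - 4 = 2$)
$X = 49$ ($X = 7^{2} = 49$)
$J = \frac{9}{5}$ ($J = \left(-9\right) \left(- \frac{1}{5}\right) = \frac{9}{5} \approx 1.8$)
$L{\left(k \right)} = \frac{459}{5}$ ($L{\left(k \right)} = \frac{9 \left(49 + 2\right)}{5} = \frac{9}{5} \cdot 51 = \frac{459}{5}$)
$\left(a{\left(V \right)} - 237789\right) + L{\left(-235 \right)} = \left(-412 - 237789\right) + \frac{459}{5} = -238201 + \frac{459}{5} = - \frac{1190546}{5}$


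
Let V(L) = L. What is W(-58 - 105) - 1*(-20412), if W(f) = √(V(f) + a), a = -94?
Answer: 20412 + I*√257 ≈ 20412.0 + 16.031*I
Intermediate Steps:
W(f) = √(-94 + f) (W(f) = √(f - 94) = √(-94 + f))
W(-58 - 105) - 1*(-20412) = √(-94 + (-58 - 105)) - 1*(-20412) = √(-94 - 163) + 20412 = √(-257) + 20412 = I*√257 + 20412 = 20412 + I*√257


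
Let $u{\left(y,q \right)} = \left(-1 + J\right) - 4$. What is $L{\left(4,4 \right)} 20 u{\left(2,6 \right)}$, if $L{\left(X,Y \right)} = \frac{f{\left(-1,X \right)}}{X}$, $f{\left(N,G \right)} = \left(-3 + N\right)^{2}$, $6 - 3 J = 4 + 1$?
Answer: $- \frac{1120}{3} \approx -373.33$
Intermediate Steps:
$J = \frac{1}{3}$ ($J = 2 - \frac{4 + 1}{3} = 2 - \frac{5}{3} = \frac{1}{3} \approx 0.33333$)
$u{\left(y,q \right)} = - \frac{14}{3}$ ($u{\left(y,q \right)} = \left(-1 + \frac{1}{3}\right) - 4 = - \frac{2}{3} - 4 = - \frac{14}{3}$)
$L{\left(X,Y \right)} = \frac{16}{X}$ ($L{\left(X,Y \right)} = \frac{\left(-3 - 1\right)^{2}}{X} = \frac{\left(-4\right)^{2}}{X} = \frac{16}{X}$)
$L{\left(4,4 \right)} 20 u{\left(2,6 \right)} = \frac{16}{4} \cdot 20 \left(- \frac{14}{3}\right) = 16 \cdot \frac{1}{4} \cdot 20 \left(- \frac{14}{3}\right) = 4 \cdot 20 \left(- \frac{14}{3}\right) = 80 \left(- \frac{14}{3}\right) = - \frac{1120}{3}$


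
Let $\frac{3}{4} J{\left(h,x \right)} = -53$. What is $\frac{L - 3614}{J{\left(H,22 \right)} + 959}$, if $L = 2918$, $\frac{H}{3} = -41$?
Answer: $- \frac{2088}{2665} \approx -0.78349$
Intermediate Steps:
$H = -123$ ($H = 3 \left(-41\right) = -123$)
$J{\left(h,x \right)} = - \frac{212}{3}$ ($J{\left(h,x \right)} = \frac{4}{3} \left(-53\right) = - \frac{212}{3}$)
$\frac{L - 3614}{J{\left(H,22 \right)} + 959} = \frac{2918 - 3614}{- \frac{212}{3} + 959} = - \frac{696}{\frac{2665}{3}} = \left(-696\right) \frac{3}{2665} = - \frac{2088}{2665}$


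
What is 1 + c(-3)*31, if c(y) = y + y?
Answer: -185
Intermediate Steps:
c(y) = 2*y
1 + c(-3)*31 = 1 + (2*(-3))*31 = 1 - 6*31 = 1 - 186 = -185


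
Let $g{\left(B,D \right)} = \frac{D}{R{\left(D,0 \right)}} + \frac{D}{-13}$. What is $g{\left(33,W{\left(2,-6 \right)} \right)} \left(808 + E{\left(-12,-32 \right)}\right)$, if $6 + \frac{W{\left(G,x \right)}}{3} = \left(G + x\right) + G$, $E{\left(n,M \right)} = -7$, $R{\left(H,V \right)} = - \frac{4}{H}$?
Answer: $- \frac{1480248}{13} \approx -1.1387 \cdot 10^{5}$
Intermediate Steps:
$W{\left(G,x \right)} = -18 + 3 x + 6 G$ ($W{\left(G,x \right)} = -18 + 3 \left(\left(G + x\right) + G\right) = -18 + 3 \left(x + 2 G\right) = -18 + \left(3 x + 6 G\right) = -18 + 3 x + 6 G$)
$g{\left(B,D \right)} = - \frac{D^{2}}{4} - \frac{D}{13}$ ($g{\left(B,D \right)} = \frac{D}{\left(-4\right) \frac{1}{D}} + \frac{D}{-13} = D \left(- \frac{D}{4}\right) + D \left(- \frac{1}{13}\right) = - \frac{D^{2}}{4} - \frac{D}{13}$)
$g{\left(33,W{\left(2,-6 \right)} \right)} \left(808 + E{\left(-12,-32 \right)}\right) = \frac{\left(-18 + 3 \left(-6\right) + 6 \cdot 2\right) \left(-4 - 13 \left(-18 + 3 \left(-6\right) + 6 \cdot 2\right)\right)}{52} \left(808 - 7\right) = \frac{\left(-18 - 18 + 12\right) \left(-4 - 13 \left(-18 - 18 + 12\right)\right)}{52} \cdot 801 = \frac{1}{52} \left(-24\right) \left(-4 - -312\right) 801 = \frac{1}{52} \left(-24\right) \left(-4 + 312\right) 801 = \frac{1}{52} \left(-24\right) 308 \cdot 801 = \left(- \frac{1848}{13}\right) 801 = - \frac{1480248}{13}$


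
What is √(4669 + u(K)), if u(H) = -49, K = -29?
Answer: 2*√1155 ≈ 67.971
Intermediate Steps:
√(4669 + u(K)) = √(4669 - 49) = √4620 = 2*√1155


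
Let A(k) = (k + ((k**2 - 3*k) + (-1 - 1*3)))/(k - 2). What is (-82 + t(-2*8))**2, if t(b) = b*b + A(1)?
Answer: 32041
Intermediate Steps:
A(k) = (-4 + k**2 - 2*k)/(-2 + k) (A(k) = (k + ((k**2 - 3*k) + (-1 - 3)))/(-2 + k) = (k + ((k**2 - 3*k) - 4))/(-2 + k) = (k + (-4 + k**2 - 3*k))/(-2 + k) = (-4 + k**2 - 2*k)/(-2 + k))
t(b) = 5 + b**2 (t(b) = b*b + (-4 + 1**2 - 2*1)/(-2 + 1) = b**2 + (-4 + 1 - 2)/(-1) = b**2 - 1*(-5) = b**2 + 5 = 5 + b**2)
(-82 + t(-2*8))**2 = (-82 + (5 + (-2*8)**2))**2 = (-82 + (5 + (-16)**2))**2 = (-82 + (5 + 256))**2 = (-82 + 261)**2 = 179**2 = 32041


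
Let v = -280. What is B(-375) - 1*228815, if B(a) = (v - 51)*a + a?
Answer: -105065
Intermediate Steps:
B(a) = -330*a (B(a) = (-280 - 51)*a + a = -331*a + a = -330*a)
B(-375) - 1*228815 = -330*(-375) - 1*228815 = 123750 - 228815 = -105065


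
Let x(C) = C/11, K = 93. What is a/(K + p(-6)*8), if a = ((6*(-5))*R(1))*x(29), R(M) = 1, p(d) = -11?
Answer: -174/11 ≈ -15.818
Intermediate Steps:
x(C) = C/11 (x(C) = C*(1/11) = C/11)
a = -870/11 (a = ((6*(-5))*1)*((1/11)*29) = -30*1*(29/11) = -30*29/11 = -870/11 ≈ -79.091)
a/(K + p(-6)*8) = -870/(11*(93 - 11*8)) = -870/(11*(93 - 88)) = -870/11/5 = -870/11*⅕ = -174/11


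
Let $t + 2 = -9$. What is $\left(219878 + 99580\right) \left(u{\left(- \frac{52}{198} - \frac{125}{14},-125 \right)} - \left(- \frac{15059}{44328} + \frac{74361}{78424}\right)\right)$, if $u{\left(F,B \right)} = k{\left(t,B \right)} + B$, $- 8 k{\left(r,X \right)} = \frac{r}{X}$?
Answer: $- \frac{363301041160695179}{9053070500} \approx -4.013 \cdot 10^{7}$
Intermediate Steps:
$t = -11$ ($t = -2 - 9 = -11$)
$k{\left(r,X \right)} = - \frac{r}{8 X}$ ($k{\left(r,X \right)} = - \frac{r \frac{1}{X}}{8} = - \frac{r}{8 X}$)
$u{\left(F,B \right)} = B + \frac{11}{8 B}$ ($u{\left(F,B \right)} = \left(- \frac{1}{8}\right) \left(-11\right) \frac{1}{B} + B = \frac{11}{8 B} + B = B + \frac{11}{8 B}$)
$\left(219878 + 99580\right) \left(u{\left(- \frac{52}{198} - \frac{125}{14},-125 \right)} - \left(- \frac{15059}{44328} + \frac{74361}{78424}\right)\right) = \left(219878 + 99580\right) \left(\left(-125 + \frac{11}{8 \left(-125\right)}\right) - \left(- \frac{15059}{44328} + \frac{74361}{78424}\right)\right) = 319458 \left(\left(-125 + \frac{11}{8} \left(- \frac{1}{125}\right)\right) - \frac{66102731}{108636846}\right) = 319458 \left(\left(-125 - \frac{11}{1000}\right) + \left(\frac{15059}{44328} - \frac{74361}{78424}\right)\right) = 319458 \left(- \frac{125011}{1000} - \frac{66102731}{108636846}\right) = 319458 \left(- \frac{6823451743153}{54318423000}\right) = - \frac{363301041160695179}{9053070500}$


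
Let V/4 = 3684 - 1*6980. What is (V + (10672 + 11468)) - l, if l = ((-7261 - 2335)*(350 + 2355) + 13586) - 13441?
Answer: 25965991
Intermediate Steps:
V = -13184 (V = 4*(3684 - 1*6980) = 4*(3684 - 6980) = 4*(-3296) = -13184)
l = -25957035 (l = (-9596*2705 + 13586) - 13441 = (-25957180 + 13586) - 13441 = -25943594 - 13441 = -25957035)
(V + (10672 + 11468)) - l = (-13184 + (10672 + 11468)) - 1*(-25957035) = (-13184 + 22140) + 25957035 = 8956 + 25957035 = 25965991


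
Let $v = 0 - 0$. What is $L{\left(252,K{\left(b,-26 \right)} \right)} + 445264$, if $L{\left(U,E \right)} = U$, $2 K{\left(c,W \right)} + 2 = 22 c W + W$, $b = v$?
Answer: $445516$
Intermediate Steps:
$v = 0$ ($v = 0 + 0 = 0$)
$b = 0$
$K{\left(c,W \right)} = -1 + \frac{W}{2} + 11 W c$ ($K{\left(c,W \right)} = -1 + \frac{22 c W + W}{2} = -1 + \frac{22 W c + W}{2} = -1 + \frac{W + 22 W c}{2} = -1 + \left(\frac{W}{2} + 11 W c\right) = -1 + \frac{W}{2} + 11 W c$)
$L{\left(252,K{\left(b,-26 \right)} \right)} + 445264 = 252 + 445264 = 445516$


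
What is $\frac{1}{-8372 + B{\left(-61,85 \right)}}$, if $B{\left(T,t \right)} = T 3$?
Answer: $- \frac{1}{8555} \approx -0.00011689$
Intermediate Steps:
$B{\left(T,t \right)} = 3 T$
$\frac{1}{-8372 + B{\left(-61,85 \right)}} = \frac{1}{-8372 + 3 \left(-61\right)} = \frac{1}{-8372 - 183} = \frac{1}{-8555} = - \frac{1}{8555}$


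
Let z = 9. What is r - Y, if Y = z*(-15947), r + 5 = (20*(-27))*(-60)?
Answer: 175918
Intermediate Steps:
r = 32395 (r = -5 + (20*(-27))*(-60) = -5 - 540*(-60) = -5 + 32400 = 32395)
Y = -143523 (Y = 9*(-15947) = -143523)
r - Y = 32395 - 1*(-143523) = 32395 + 143523 = 175918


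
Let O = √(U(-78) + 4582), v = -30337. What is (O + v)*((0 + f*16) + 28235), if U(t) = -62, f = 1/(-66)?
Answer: -28266408739/33 + 1863494*√1130/33 ≈ -8.5466e+8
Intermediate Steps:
f = -1/66 ≈ -0.015152
O = 2*√1130 (O = √(-62 + 4582) = √4520 = 2*√1130 ≈ 67.231)
(O + v)*((0 + f*16) + 28235) = (2*√1130 - 30337)*((0 - 1/66*16) + 28235) = (-30337 + 2*√1130)*((0 - 8/33) + 28235) = (-30337 + 2*√1130)*(-8/33 + 28235) = (-30337 + 2*√1130)*(931747/33) = -28266408739/33 + 1863494*√1130/33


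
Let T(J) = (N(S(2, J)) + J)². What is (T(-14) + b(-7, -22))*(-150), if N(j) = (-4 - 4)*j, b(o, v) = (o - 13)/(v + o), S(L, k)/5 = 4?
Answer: -131703600/29 ≈ -4.5415e+6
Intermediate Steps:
S(L, k) = 20 (S(L, k) = 5*4 = 20)
b(o, v) = (-13 + o)/(o + v)
N(j) = -8*j
T(J) = (-160 + J)² (T(J) = (-8*20 + J)² = (-160 + J)²)
(T(-14) + b(-7, -22))*(-150) = ((-160 - 14)² + (-13 - 7)/(-7 - 22))*(-150) = ((-174)² - 20/(-29))*(-150) = (30276 - 1/29*(-20))*(-150) = (30276 + 20/29)*(-150) = (878024/29)*(-150) = -131703600/29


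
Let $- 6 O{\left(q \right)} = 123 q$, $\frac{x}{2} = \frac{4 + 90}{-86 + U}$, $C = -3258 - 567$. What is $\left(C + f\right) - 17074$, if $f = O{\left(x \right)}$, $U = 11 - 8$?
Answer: $- \frac{1730763}{83} \approx -20853.0$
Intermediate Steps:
$U = 3$ ($U = 11 - 8 = 3$)
$C = -3825$ ($C = -3258 - 567 = -3825$)
$x = - \frac{188}{83}$ ($x = 2 \frac{4 + 90}{-86 + 3} = 2 \frac{94}{-83} = 2 \cdot 94 \left(- \frac{1}{83}\right) = 2 \left(- \frac{94}{83}\right) = - \frac{188}{83} \approx -2.2651$)
$O{\left(q \right)} = - \frac{41 q}{2}$ ($O{\left(q \right)} = - \frac{123 q}{6} = - \frac{41 q}{2}$)
$f = \frac{3854}{83}$ ($f = \left(- \frac{41}{2}\right) \left(- \frac{188}{83}\right) = \frac{3854}{83} \approx 46.434$)
$\left(C + f\right) - 17074 = \left(-3825 + \frac{3854}{83}\right) - 17074 = - \frac{313621}{83} - 17074 = - \frac{1730763}{83}$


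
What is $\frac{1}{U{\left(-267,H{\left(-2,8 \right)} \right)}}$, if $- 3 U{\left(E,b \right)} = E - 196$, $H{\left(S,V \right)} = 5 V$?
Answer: $\frac{3}{463} \approx 0.0064795$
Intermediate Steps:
$U{\left(E,b \right)} = \frac{196}{3} - \frac{E}{3}$ ($U{\left(E,b \right)} = - \frac{E - 196}{3} = - \frac{-196 + E}{3} = \frac{196}{3} - \frac{E}{3}$)
$\frac{1}{U{\left(-267,H{\left(-2,8 \right)} \right)}} = \frac{1}{\frac{196}{3} - -89} = \frac{1}{\frac{196}{3} + 89} = \frac{1}{\frac{463}{3}} = \frac{3}{463}$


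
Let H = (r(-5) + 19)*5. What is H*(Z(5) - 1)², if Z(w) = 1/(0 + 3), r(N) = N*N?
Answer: 880/9 ≈ 97.778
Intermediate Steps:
r(N) = N²
Z(w) = ⅓ (Z(w) = 1/3 = ⅓)
H = 220 (H = ((-5)² + 19)*5 = (25 + 19)*5 = 44*5 = 220)
H*(Z(5) - 1)² = 220*(⅓ - 1)² = 220*(-⅔)² = 220*(4/9) = 880/9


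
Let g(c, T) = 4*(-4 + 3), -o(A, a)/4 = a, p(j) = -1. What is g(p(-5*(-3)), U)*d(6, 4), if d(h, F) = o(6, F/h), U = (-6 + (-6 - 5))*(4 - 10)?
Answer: 32/3 ≈ 10.667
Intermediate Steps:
o(A, a) = -4*a
U = 102 (U = (-6 - 11)*(-6) = -17*(-6) = 102)
d(h, F) = -4*F/h
g(c, T) = -4 (g(c, T) = 4*(-1) = -4)
g(p(-5*(-3)), U)*d(6, 4) = -(-16)*4/6 = -4*(-8/3) = 32/3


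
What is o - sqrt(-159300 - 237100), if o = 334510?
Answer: 334510 - 20*I*sqrt(991) ≈ 3.3451e+5 - 629.6*I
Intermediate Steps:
o - sqrt(-159300 - 237100) = 334510 - sqrt(-159300 - 237100) = 334510 - sqrt(-396400) = 334510 - 20*I*sqrt(991)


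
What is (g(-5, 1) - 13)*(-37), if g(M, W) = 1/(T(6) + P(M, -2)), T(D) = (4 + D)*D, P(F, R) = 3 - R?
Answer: 31228/65 ≈ 480.43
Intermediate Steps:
T(D) = D*(4 + D)
g(M, W) = 1/65 (g(M, W) = 1/(6*(4 + 6) + (3 - 1*(-2))) = 1/(6*10 + (3 + 2)) = 1/(60 + 5) = 1/65)
(g(-5, 1) - 13)*(-37) = (1/65 - 13)*(-37) = -844/65*(-37) = 31228/65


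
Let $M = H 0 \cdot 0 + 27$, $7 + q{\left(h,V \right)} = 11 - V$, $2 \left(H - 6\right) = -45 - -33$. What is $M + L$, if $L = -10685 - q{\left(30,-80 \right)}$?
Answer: $-10742$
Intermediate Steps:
$H = 0$ ($H = 6 + \frac{-45 - -33}{2} = 6 + \frac{-45 + 33}{2} = 6 + \frac{1}{2} \left(-12\right) = 6 - 6 = 0$)
$q{\left(h,V \right)} = 4 - V$ ($q{\left(h,V \right)} = -7 - \left(-11 + V\right) = 4 - V$)
$L = -10769$ ($L = -10685 - \left(4 - -80\right) = -10685 - \left(4 + 80\right) = -10685 - 84 = -10769$)
$M = 27$ ($M = 0 \cdot 0 \cdot 0 + 27 = 0 \cdot 0 + 27 = 0 + 27 = 27$)
$M + L = 27 - 10769 = -10742$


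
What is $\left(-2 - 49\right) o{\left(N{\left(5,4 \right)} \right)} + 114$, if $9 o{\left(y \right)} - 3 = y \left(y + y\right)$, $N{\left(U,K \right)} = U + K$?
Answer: $-821$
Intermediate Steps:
$N{\left(U,K \right)} = K + U$
$o{\left(y \right)} = \frac{1}{3} + \frac{2 y^{2}}{9}$ ($o{\left(y \right)} = \frac{1}{3} + \frac{y \left(y + y\right)}{9} = \frac{1}{3} + \frac{y 2 y}{9} = \frac{1}{3} + \frac{2 y^{2}}{9}$)
$\left(-2 - 49\right) o{\left(N{\left(5,4 \right)} \right)} + 114 = \left(-2 - 49\right) \left(\frac{1}{3} + \frac{2 \left(4 + 5\right)^{2}}{9}\right) + 114 = - 51 \left(\frac{1}{3} + \frac{2 \cdot 9^{2}}{9}\right) + 114 = - 51 \left(\frac{1}{3} + \frac{2}{9} \cdot 81\right) + 114 = - 51 \left(\frac{1}{3} + 18\right) + 114 = \left(-51\right) \frac{55}{3} + 114 = -935 + 114 = -821$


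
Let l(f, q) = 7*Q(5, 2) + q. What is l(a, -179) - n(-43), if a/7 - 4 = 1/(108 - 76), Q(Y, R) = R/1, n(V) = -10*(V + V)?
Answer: -1025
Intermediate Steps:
n(V) = -20*V
Q(Y, R) = R (Q(Y, R) = R*1 = R)
a = 903/32 (a = 28 + 7/(108 - 76) = 28 + 7/32 = 903/32 ≈ 28.219)
l(f, q) = 14 + q (l(f, q) = 7*2 + q = 14 + q)
l(a, -179) - n(-43) = (14 - 179) - (-20)*(-43) = -165 - 1*860 = -165 - 860 = -1025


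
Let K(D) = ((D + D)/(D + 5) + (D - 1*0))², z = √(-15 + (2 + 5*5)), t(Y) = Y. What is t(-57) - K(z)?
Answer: -16557/169 + 2208*√3/169 ≈ -75.341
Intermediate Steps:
z = 2*√3 (z = √(-15 + (2 + 25)) = √(-15 + 27) = √12 = 2*√3 ≈ 3.4641)
K(D) = (D + 2*D/(5 + D))² (K(D) = ((2*D)/(5 + D) + (D + 0))² = (2*D/(5 + D) + D)² = (D + 2*D/(5 + D))²)
t(-57) - K(z) = -57 - (2*√3)²*(7 + 2*√3)²/(5 + 2*√3)² = -57 - 12*(7 + 2*√3)²/(5 + 2*√3)²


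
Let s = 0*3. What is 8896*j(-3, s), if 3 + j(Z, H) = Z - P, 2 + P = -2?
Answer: -17792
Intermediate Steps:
P = -4 (P = -2 - 2 = -4)
s = 0
j(Z, H) = 1 + Z (j(Z, H) = -3 + (Z - 1*(-4)) = -3 + (Z + 4) = -3 + (4 + Z) = 1 + Z)
8896*j(-3, s) = 8896*(1 - 3) = 8896*(-2) = -17792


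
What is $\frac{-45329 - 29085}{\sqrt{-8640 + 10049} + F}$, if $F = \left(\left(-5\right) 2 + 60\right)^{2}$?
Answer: $- \frac{186035000}{6248591} + \frac{74414 \sqrt{1409}}{6248591} \approx -29.325$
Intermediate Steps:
$F = 2500$ ($F = \left(-10 + 60\right)^{2} = 50^{2} = 2500$)
$\frac{-45329 - 29085}{\sqrt{-8640 + 10049} + F} = \frac{-45329 - 29085}{\sqrt{-8640 + 10049} + 2500} = - \frac{74414}{\sqrt{1409} + 2500} = - \frac{74414}{2500 + \sqrt{1409}}$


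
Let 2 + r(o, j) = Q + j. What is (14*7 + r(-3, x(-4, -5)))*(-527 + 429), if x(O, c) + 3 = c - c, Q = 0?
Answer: -9114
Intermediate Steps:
x(O, c) = -3 (x(O, c) = -3 + (c - c) = -3 + 0 = -3)
r(o, j) = -2 + j (r(o, j) = -2 + (0 + j) = -2 + j)
(14*7 + r(-3, x(-4, -5)))*(-527 + 429) = (14*7 + (-2 - 3))*(-527 + 429) = (98 - 5)*(-98) = 93*(-98) = -9114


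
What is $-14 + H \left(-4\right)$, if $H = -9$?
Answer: $22$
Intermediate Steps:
$-14 + H \left(-4\right) = -14 - -36 = -14 + 36 = 22$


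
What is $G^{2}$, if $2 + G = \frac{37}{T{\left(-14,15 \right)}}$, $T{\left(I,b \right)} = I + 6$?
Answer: $\frac{2809}{64} \approx 43.891$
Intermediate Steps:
$T{\left(I,b \right)} = 6 + I$
$G = - \frac{53}{8}$ ($G = -2 + \frac{37}{6 - 14} = -2 + \frac{37}{-8} = -2 + 37 \left(- \frac{1}{8}\right) = -2 - \frac{37}{8} = - \frac{53}{8} \approx -6.625$)
$G^{2} = \left(- \frac{53}{8}\right)^{2} = \frac{2809}{64}$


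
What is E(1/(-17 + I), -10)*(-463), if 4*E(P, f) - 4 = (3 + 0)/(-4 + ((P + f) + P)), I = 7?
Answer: -124547/284 ≈ -438.55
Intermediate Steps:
E(P, f) = 1 + 3/(4*(-4 + f + 2*P)) (E(P, f) = 1 + ((3 + 0)/(-4 + ((P + f) + P)))/4 = 1 + (3/(-4 + (f + 2*P)))/4 = 1 + (3/(-4 + f + 2*P))/4 = 1 + 3/(4*(-4 + f + 2*P)))
E(1/(-17 + I), -10)*(-463) = ((-13/4 - 10 + 2/(-17 + 7))/(-4 - 10 + 2/(-17 + 7)))*(-463) = ((-13/4 - 10 + 2/(-10))/(-4 - 10 + 2/(-10)))*(-463) = ((-13/4 - 10 + 2*(-⅒))/(-4 - 10 + 2*(-⅒)))*(-463) = ((-13/4 - 10 - ⅕)/(-4 - 10 - ⅕))*(-463) = (-269/20/(-71/5))*(-463) = -5/71*(-269/20)*(-463) = (269/284)*(-463) = -124547/284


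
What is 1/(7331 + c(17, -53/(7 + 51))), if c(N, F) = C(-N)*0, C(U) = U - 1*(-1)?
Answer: 1/7331 ≈ 0.00013641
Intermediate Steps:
C(U) = 1 + U (C(U) = U + 1 = 1 + U)
c(N, F) = 0 (c(N, F) = (1 - N)*0 = 0)
1/(7331 + c(17, -53/(7 + 51))) = 1/(7331 + 0) = 1/7331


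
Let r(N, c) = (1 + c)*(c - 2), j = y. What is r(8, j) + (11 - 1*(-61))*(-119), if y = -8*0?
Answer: -8570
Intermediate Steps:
y = 0
j = 0
r(N, c) = (1 + c)*(-2 + c)
r(8, j) + (11 - 1*(-61))*(-119) = (-2 + 0**2 - 1*0) + (11 - 1*(-61))*(-119) = (-2 + 0 + 0) + (11 + 61)*(-119) = -2 + 72*(-119) = -2 - 8568 = -8570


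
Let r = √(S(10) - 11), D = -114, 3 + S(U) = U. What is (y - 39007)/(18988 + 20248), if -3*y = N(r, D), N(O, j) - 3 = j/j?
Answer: -117025/117708 ≈ -0.99420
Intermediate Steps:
S(U) = -3 + U
r = 2*I (r = √((-3 + 10) - 11) = √(7 - 11) = √(-4) = 2*I ≈ 2.0*I)
N(O, j) = 4 (N(O, j) = 3 + j/j = 3 + 1 = 4)
y = -4/3 (y = -⅓*4 = -4/3 ≈ -1.3333)
(y - 39007)/(18988 + 20248) = (-4/3 - 39007)/(18988 + 20248) = -117025/3/39236 = -117025/3*1/39236 = -117025/117708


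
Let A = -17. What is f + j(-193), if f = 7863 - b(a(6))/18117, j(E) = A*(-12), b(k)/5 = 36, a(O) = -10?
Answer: 16238851/2013 ≈ 8067.0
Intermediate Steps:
b(k) = 180 (b(k) = 5*36 = 180)
j(E) = 204 (j(E) = -17*(-12) = 204)
f = 15828199/2013 (f = 7863 - 180/18117 = 7863 - 1*20/2013 = 7863 - 20/2013 = 15828199/2013 ≈ 7863.0)
f + j(-193) = 15828199/2013 + 204 = 16238851/2013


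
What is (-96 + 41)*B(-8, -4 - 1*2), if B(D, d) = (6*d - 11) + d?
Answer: 2915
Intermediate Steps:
B(D, d) = -11 + 7*d (B(D, d) = (-11 + 6*d) + d = -11 + 7*d)
(-96 + 41)*B(-8, -4 - 1*2) = (-96 + 41)*(-11 + 7*(-4 - 1*2)) = -55*(-11 + 7*(-4 - 2)) = -55*(-11 + 7*(-6)) = -55*(-11 - 42) = -55*(-53) = 2915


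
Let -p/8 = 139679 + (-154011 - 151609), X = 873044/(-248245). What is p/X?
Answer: -82388047090/218261 ≈ -3.7748e+5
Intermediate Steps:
X = -873044/248245 (X = 873044*(-1/248245) = -873044/248245 ≈ -3.5169)
p = 1327528 (p = -8*(139679 + (-154011 - 151609)) = -8*(139679 - 305620) = -8*(-165941) = 1327528)
p/X = 1327528/(-873044/248245) = 1327528*(-248245/873044) = -82388047090/218261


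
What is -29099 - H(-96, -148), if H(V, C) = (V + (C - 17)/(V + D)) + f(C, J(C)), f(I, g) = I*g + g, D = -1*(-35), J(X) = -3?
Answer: -1796249/61 ≈ -29447.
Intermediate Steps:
D = 35
f(I, g) = g + I*g
H(V, C) = -3 + V - 3*C + (-17 + C)/(35 + V) (H(V, C) = (V + (C - 17)/(V + 35)) - 3*(1 + C) = (V + (-17 + C)/(35 + V)) + (-3 - 3*C) = -3 + V - 3*C + (-17 + C)/(35 + V))
-29099 - H(-96, -148) = -29099 - (-122 + (-96)**2 - 104*(-148) + 32*(-96) - 3*(-148)*(-96))/(35 - 96) = -29099 - (-122 + 9216 + 15392 - 3072 - 42624)/(-61) = -29099 - (-1)*(-21210)/61 = -29099 - 1*21210/61 = -29099 - 21210/61 = -1796249/61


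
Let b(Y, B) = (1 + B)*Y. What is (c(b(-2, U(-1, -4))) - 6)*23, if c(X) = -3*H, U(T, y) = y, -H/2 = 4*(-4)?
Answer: -2346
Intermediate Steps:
H = 32 (H = -8*(-4) = -2*(-16) = 32)
b(Y, B) = Y*(1 + B)
c(X) = -96 (c(X) = -3*32 = -96)
(c(b(-2, U(-1, -4))) - 6)*23 = (-96 - 6)*23 = -102*23 = -2346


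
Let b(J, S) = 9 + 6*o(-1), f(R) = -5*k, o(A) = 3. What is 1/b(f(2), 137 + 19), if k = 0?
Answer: 1/27 ≈ 0.037037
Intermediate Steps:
f(R) = 0 (f(R) = -5*0 = 0)
b(J, S) = 27 (b(J, S) = 9 + 6*3 = 9 + 18 = 27)
1/b(f(2), 137 + 19) = 1/27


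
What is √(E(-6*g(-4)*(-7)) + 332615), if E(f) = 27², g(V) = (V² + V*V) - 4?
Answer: 4*√20834 ≈ 577.36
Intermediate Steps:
g(V) = -4 + 2*V² (g(V) = (V² + V²) - 4 = 2*V² - 4 = -4 + 2*V²)
E(f) = 729
√(E(-6*g(-4)*(-7)) + 332615) = √(729 + 332615) = √333344 = 4*√20834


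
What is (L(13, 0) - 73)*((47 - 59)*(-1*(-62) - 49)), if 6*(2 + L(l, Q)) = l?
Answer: 11362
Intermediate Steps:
L(l, Q) = -2 + l/6
(L(13, 0) - 73)*((47 - 59)*(-1*(-62) - 49)) = ((-2 + (⅙)*13) - 73)*((47 - 59)*(-1*(-62) - 49)) = ((-2 + 13/6) - 73)*(-12*(62 - 49)) = (⅙ - 73)*(-12*13) = -437/6*(-156) = 11362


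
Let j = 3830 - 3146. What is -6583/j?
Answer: -6583/684 ≈ -9.6243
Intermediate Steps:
j = 684
-6583/j = -6583/684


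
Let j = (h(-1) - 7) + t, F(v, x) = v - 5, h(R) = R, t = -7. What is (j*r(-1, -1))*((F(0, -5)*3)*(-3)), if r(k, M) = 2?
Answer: -1350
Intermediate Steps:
F(v, x) = -5 + v
j = -15 (j = (-1 - 7) - 7 = -8 - 7 = -15)
(j*r(-1, -1))*((F(0, -5)*3)*(-3)) = (-15*2)*(((-5 + 0)*3)*(-3)) = -30*(-5*3)*(-3) = -(-450)*(-3) = -30*45 = -1350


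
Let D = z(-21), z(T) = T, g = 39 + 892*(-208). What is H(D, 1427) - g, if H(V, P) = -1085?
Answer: 184412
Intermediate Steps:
g = -185497 (g = 39 - 185536 = -185497)
D = -21
H(D, 1427) - g = -1085 - 1*(-185497) = -1085 + 185497 = 184412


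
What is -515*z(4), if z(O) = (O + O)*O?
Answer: -16480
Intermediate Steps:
z(O) = 2*O**2 (z(O) = (2*O)*O = 2*O**2)
-515*z(4) = -1030*4**2 = -1030*16 = -515*32 = -16480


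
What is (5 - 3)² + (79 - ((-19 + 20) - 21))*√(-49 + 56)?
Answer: 4 + 99*√7 ≈ 265.93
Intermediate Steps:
(5 - 3)² + (79 - ((-19 + 20) - 21))*√(-49 + 56) = 2² + (79 - (1 - 21))*√7 = 4 + (79 - 1*(-20))*√7 = 4 + (79 + 20)*√7 = 4 + 99*√7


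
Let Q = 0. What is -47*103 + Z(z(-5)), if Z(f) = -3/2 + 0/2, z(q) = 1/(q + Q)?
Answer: -9685/2 ≈ -4842.5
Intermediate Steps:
z(q) = 1/q (z(q) = 1/(q + 0) = 1/q)
Z(f) = -3/2 (Z(f) = -3*½ + 0*(½) = -3/2 + 0 = -3/2)
-47*103 + Z(z(-5)) = -47*103 - 3/2 = -4841 - 3/2 = -9685/2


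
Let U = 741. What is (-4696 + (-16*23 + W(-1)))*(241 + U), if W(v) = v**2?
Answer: -4971866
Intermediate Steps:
(-4696 + (-16*23 + W(-1)))*(241 + U) = (-4696 + (-16*23 + (-1)**2))*(241 + 741) = (-4696 + (-368 + 1))*982 = (-4696 - 367)*982 = -5063*982 = -4971866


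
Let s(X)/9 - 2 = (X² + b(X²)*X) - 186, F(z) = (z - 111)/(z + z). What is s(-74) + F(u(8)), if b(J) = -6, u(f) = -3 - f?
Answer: 567925/11 ≈ 51630.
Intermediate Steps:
F(z) = (-111 + z)/(2*z) (F(z) = (-111 + z)/((2*z)) = (-111 + z)*(1/(2*z)) = (-111 + z)/(2*z))
s(X) = -1656 - 54*X + 9*X² (s(X) = 18 + 9*((X² - 6*X) - 186) = 18 + 9*(-186 + X² - 6*X) = 18 + (-1674 - 54*X + 9*X²) = -1656 - 54*X + 9*X²)
s(-74) + F(u(8)) = (-1656 - 54*(-74) + 9*(-74)²) + (-111 + (-3 - 1*8))/(2*(-3 - 1*8)) = (-1656 + 3996 + 9*5476) + (-111 + (-3 - 8))/(2*(-3 - 8)) = (-1656 + 3996 + 49284) + (½)*(-111 - 11)/(-11) = 51624 + (½)*(-1/11)*(-122) = 51624 + 61/11 = 567925/11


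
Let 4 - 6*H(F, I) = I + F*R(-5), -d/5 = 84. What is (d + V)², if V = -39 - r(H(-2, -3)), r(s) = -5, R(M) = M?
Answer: 206116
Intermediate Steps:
d = -420 (d = -5*84 = -420)
H(F, I) = ⅔ - I/6 + 5*F/6 (H(F, I) = ⅔ - (I + F*(-5))/6 = ⅔ - (I - 5*F)/6 = ⅔ + (-I/6 + 5*F/6) = ⅔ - I/6 + 5*F/6)
V = -34 (V = -39 - 1*(-5) = -39 + 5 = -34)
(d + V)² = (-420 - 34)² = (-454)² = 206116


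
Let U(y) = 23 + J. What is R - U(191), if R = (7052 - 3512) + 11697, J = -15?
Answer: 15229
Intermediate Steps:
U(y) = 8 (U(y) = 23 - 15 = 8)
R = 15237 (R = 3540 + 11697 = 15237)
R - U(191) = 15237 - 1*8 = 15237 - 8 = 15229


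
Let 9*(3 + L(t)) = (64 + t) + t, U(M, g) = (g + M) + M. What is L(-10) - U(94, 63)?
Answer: -2242/9 ≈ -249.11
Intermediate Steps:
U(M, g) = g + 2*M (U(M, g) = (M + g) + M = g + 2*M)
L(t) = 37/9 + 2*t/9 (L(t) = -3 + ((64 + t) + t)/9 = -3 + (64 + 2*t)/9 = -3 + (64/9 + 2*t/9) = 37/9 + 2*t/9)
L(-10) - U(94, 63) = (37/9 + (2/9)*(-10)) - (63 + 2*94) = (37/9 - 20/9) - (63 + 188) = 17/9 - 1*251 = 17/9 - 251 = -2242/9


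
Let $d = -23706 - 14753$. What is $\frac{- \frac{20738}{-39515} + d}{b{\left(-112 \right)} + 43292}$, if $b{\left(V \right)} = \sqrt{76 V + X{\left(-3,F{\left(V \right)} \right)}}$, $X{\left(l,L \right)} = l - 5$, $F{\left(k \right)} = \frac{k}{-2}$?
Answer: $- \frac{16447568580481}{18514810388690} + \frac{1519686647 i \sqrt{2130}}{37029620777380} \approx -0.88835 + 0.0018941 i$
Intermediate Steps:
$d = -38459$ ($d = -23706 - 14753 = -38459$)
$F{\left(k \right)} = - \frac{k}{2}$ ($F{\left(k \right)} = k \left(- \frac{1}{2}\right) = - \frac{k}{2}$)
$X{\left(l,L \right)} = -5 + l$
$b{\left(V \right)} = \sqrt{-8 + 76 V}$ ($b{\left(V \right)} = \sqrt{76 V - 8} = \sqrt{-8 + 76 V}$)
$\frac{- \frac{20738}{-39515} + d}{b{\left(-112 \right)} + 43292} = \frac{- \frac{20738}{-39515} - 38459}{2 \sqrt{-2 + 19 \left(-112\right)} + 43292} = \frac{\left(-20738\right) \left(- \frac{1}{39515}\right) - 38459}{2 \sqrt{-2 - 2128} + 43292} = \frac{\frac{20738}{39515} - 38459}{2 \sqrt{-2130} + 43292} = - \frac{1519686647}{39515 \left(2 i \sqrt{2130} + 43292\right)} = - \frac{1519686647}{39515 \left(43292 + 2 i \sqrt{2130}\right)}$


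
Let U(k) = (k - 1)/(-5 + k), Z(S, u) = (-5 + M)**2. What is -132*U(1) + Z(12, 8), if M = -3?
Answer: 64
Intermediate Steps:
Z(S, u) = 64 (Z(S, u) = (-5 - 3)**2 = (-8)**2 = 64)
U(k) = (-1 + k)/(-5 + k)
-132*U(1) + Z(12, 8) = -132*(-1 + 1)/(-5 + 1) + 64 = -132*0/(-4) + 64 = -(-33)*0 + 64 = -132*0 + 64 = 0 + 64 = 64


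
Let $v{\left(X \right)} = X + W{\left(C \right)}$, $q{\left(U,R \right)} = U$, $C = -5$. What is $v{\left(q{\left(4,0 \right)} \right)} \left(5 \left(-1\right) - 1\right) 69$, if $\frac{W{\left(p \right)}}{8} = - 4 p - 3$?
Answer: $-57960$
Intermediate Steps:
$W{\left(p \right)} = -24 - 32 p$ ($W{\left(p \right)} = 8 \left(- 4 p - 3\right) = 8 \left(-3 - 4 p\right) = -24 - 32 p$)
$v{\left(X \right)} = 136 + X$ ($v{\left(X \right)} = X - -136 = X + \left(-24 + 160\right) = X + 136 = 136 + X$)
$v{\left(q{\left(4,0 \right)} \right)} \left(5 \left(-1\right) - 1\right) 69 = \left(136 + 4\right) \left(5 \left(-1\right) - 1\right) 69 = 140 \left(-5 - 1\right) 69 = 140 \left(-6\right) 69 = \left(-840\right) 69 = -57960$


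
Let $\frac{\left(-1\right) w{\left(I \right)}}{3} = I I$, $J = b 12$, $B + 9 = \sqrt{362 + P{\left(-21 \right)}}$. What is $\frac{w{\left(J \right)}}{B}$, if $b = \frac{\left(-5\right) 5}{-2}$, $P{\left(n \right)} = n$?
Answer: $- \frac{30375}{13} - \frac{3375 \sqrt{341}}{13} \approx -7130.6$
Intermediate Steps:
$B = -9 + \sqrt{341}$ ($B = -9 + \sqrt{362 - 21} = -9 + \sqrt{341} \approx 9.4662$)
$b = \frac{25}{2}$ ($b = \left(-25\right) \left(- \frac{1}{2}\right) = \frac{25}{2} \approx 12.5$)
$J = 150$ ($J = \frac{25}{2} \cdot 12 = 150$)
$w{\left(I \right)} = - 3 I^{2}$ ($w{\left(I \right)} = - 3 I I = - 3 I^{2}$)
$\frac{w{\left(J \right)}}{B} = \frac{\left(-3\right) 150^{2}}{-9 + \sqrt{341}} = \frac{\left(-3\right) 22500}{-9 + \sqrt{341}} = - \frac{67500}{-9 + \sqrt{341}}$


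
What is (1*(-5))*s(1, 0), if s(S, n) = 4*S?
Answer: -20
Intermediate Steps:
(1*(-5))*s(1, 0) = (1*(-5))*(4*1) = -5*4 = -20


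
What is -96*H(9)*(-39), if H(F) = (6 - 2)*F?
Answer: 134784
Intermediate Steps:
H(F) = 4*F
-96*H(9)*(-39) = -384*9*(-39) = -96*36*(-39) = -3456*(-39) = 134784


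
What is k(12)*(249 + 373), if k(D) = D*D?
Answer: 89568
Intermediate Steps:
k(D) = D²
k(12)*(249 + 373) = 12²*(249 + 373) = 144*622 = 89568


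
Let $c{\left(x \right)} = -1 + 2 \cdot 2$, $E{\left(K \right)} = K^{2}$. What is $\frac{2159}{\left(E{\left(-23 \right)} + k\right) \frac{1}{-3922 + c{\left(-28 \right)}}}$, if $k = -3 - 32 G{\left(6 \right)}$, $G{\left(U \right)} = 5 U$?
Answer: $\frac{8461121}{434} \approx 19496.0$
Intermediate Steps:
$c{\left(x \right)} = 3$ ($c{\left(x \right)} = -1 + 4 = 3$)
$k = -963$ ($k = -3 - 32 \cdot 5 \cdot 6 = -3 - 960 = -963$)
$\frac{2159}{\left(E{\left(-23 \right)} + k\right) \frac{1}{-3922 + c{\left(-28 \right)}}} = \frac{2159}{\left(\left(-23\right)^{2} - 963\right) \frac{1}{-3922 + 3}} = \frac{2159}{\left(529 - 963\right) \frac{1}{-3919}} = \frac{2159}{\left(-434\right) \left(- \frac{1}{3919}\right)} = \frac{2159}{\frac{434}{3919}} = 2159 \cdot \frac{3919}{434} = \frac{8461121}{434}$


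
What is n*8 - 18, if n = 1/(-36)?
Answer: -164/9 ≈ -18.222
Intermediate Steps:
n = -1/36 ≈ -0.027778
n*8 - 18 = -1/36*8 - 18 = -2/9 - 18 = -164/9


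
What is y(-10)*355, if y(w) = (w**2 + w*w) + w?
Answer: 67450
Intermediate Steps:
y(w) = w + 2*w**2 (y(w) = (w**2 + w**2) + w = 2*w**2 + w = w + 2*w**2)
y(-10)*355 = -10*(1 + 2*(-10))*355 = -10*(1 - 20)*355 = -10*(-19)*355 = 190*355 = 67450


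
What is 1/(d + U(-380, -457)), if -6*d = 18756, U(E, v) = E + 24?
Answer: -1/3482 ≈ -0.00028719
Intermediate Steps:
U(E, v) = 24 + E
d = -3126 (d = -⅙*18756 = -3126)
1/(d + U(-380, -457)) = 1/(-3126 + (24 - 380)) = 1/(-3126 - 356) = 1/(-3482) = -1/3482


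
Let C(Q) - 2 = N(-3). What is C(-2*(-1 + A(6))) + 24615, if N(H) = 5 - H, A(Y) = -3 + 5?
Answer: 24625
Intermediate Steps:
A(Y) = 2
C(Q) = 10 (C(Q) = 2 + (5 - 1*(-3)) = 2 + (5 + 3) = 2 + 8 = 10)
C(-2*(-1 + A(6))) + 24615 = 10 + 24615 = 24625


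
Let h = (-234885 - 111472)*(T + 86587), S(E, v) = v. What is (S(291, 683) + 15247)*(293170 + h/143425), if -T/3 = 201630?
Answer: 705908573235306/28685 ≈ 2.4609e+10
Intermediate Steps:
T = -604890 (T = -3*201630 = -604890)
h = 179517872171 (h = (-234885 - 111472)*(-604890 + 86587) = -346357*(-518303) = 179517872171)
(S(291, 683) + 15247)*(293170 + h/143425) = (683 + 15247)*(293170 + 179517872171/143425) = 15930*(293170 + 179517872171*(1/143425)) = 15930*(293170 + 179517872171/143425) = 15930*(221565779421/143425) = 705908573235306/28685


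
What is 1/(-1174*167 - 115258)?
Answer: -1/311316 ≈ -3.2122e-6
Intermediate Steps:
1/(-1174*167 - 115258) = 1/(-196058 - 115258) = 1/(-311316) = -1/311316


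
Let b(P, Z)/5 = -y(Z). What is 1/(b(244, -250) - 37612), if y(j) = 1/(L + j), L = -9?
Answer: -259/9741503 ≈ -2.6587e-5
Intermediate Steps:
y(j) = 1/(-9 + j)
b(P, Z) = -5/(-9 + Z) (b(P, Z) = 5*(-1/(-9 + Z)) = -5/(-9 + Z))
1/(b(244, -250) - 37612) = 1/(-5/(-9 - 250) - 37612) = 1/(-5/(-259) - 37612) = 1/(-5*(-1/259) - 37612) = 1/(5/259 - 37612) = 1/(-9741503/259) = -259/9741503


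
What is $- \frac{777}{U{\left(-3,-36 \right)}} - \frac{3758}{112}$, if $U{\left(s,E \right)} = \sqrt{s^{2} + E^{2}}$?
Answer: $- \frac{1879}{56} - \frac{259 \sqrt{145}}{145} \approx -55.062$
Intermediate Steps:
$U{\left(s,E \right)} = \sqrt{E^{2} + s^{2}}$
$- \frac{777}{U{\left(-3,-36 \right)}} - \frac{3758}{112} = - \frac{777}{\sqrt{\left(-36\right)^{2} + \left(-3\right)^{2}}} - \frac{3758}{112} = - \frac{777}{\sqrt{1296 + 9}} - 3758 \cdot \frac{1}{112} = - \frac{777}{\sqrt{1305}} - \frac{1879}{56} = - \frac{777}{3 \sqrt{145}} - \frac{1879}{56} = - 777 \frac{\sqrt{145}}{435} - \frac{1879}{56} = - \frac{259 \sqrt{145}}{145} - \frac{1879}{56} = - \frac{1879}{56} - \frac{259 \sqrt{145}}{145}$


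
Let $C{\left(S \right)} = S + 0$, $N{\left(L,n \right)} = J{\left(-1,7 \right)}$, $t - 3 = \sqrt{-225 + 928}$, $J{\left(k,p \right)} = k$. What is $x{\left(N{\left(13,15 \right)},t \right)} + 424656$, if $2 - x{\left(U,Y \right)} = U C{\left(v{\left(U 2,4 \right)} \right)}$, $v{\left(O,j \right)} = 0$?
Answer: $424658$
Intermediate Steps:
$t = 3 + \sqrt{703}$ ($t = 3 + \sqrt{-225 + 928} = 3 + \sqrt{703} \approx 29.514$)
$N{\left(L,n \right)} = -1$
$C{\left(S \right)} = S$
$x{\left(U,Y \right)} = 2$ ($x{\left(U,Y \right)} = 2 - U 0 = 2 - 0 = 2 + 0 = 2$)
$x{\left(N{\left(13,15 \right)},t \right)} + 424656 = 2 + 424656 = 424658$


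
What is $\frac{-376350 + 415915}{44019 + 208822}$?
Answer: $\frac{39565}{252841} \approx 0.15648$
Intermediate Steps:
$\frac{-376350 + 415915}{44019 + 208822} = \frac{39565}{252841}$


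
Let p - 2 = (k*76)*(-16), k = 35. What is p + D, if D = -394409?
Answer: -436967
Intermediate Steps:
p = -42558 (p = 2 + (35*76)*(-16) = 2 + 2660*(-16) = 2 - 42560 = -42558)
p + D = -42558 - 394409 = -436967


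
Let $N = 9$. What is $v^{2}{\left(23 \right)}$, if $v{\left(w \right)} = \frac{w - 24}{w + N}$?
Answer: $\frac{1}{1024} \approx 0.00097656$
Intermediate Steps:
$v{\left(w \right)} = \frac{-24 + w}{9 + w}$ ($v{\left(w \right)} = \frac{w - 24}{w + 9} = \frac{-24 + w}{9 + w}$)
$v^{2}{\left(23 \right)} = \left(\frac{-24 + 23}{9 + 23}\right)^{2} = \left(\frac{1}{32} \left(-1\right)\right)^{2} = \left(- \frac{1}{32}\right)^{2} = \frac{1}{1024}$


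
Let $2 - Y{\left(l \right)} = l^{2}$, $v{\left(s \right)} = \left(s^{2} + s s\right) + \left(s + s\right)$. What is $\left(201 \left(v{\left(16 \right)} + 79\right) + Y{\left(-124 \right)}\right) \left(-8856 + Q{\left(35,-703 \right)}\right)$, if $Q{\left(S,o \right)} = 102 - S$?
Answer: $-965462861$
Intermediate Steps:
$v{\left(s \right)} = 2 s + 2 s^{2}$ ($v{\left(s \right)} = \left(s^{2} + s^{2}\right) + 2 s = 2 s^{2} + 2 s = 2 s + 2 s^{2}$)
$Y{\left(l \right)} = 2 - l^{2}$
$\left(201 \left(v{\left(16 \right)} + 79\right) + Y{\left(-124 \right)}\right) \left(-8856 + Q{\left(35,-703 \right)}\right) = \left(201 \left(2 \cdot 16 \left(1 + 16\right) + 79\right) + \left(2 - \left(-124\right)^{2}\right)\right) \left(-8856 + \left(102 - 35\right)\right) = \left(201 \left(2 \cdot 16 \cdot 17 + 79\right) + \left(2 - 15376\right)\right) \left(-8856 + \left(102 - 35\right)\right) = \left(201 \left(544 + 79\right) + \left(2 - 15376\right)\right) \left(-8856 + 67\right) = \left(201 \cdot 623 - 15374\right) \left(-8789\right) = \left(125223 - 15374\right) \left(-8789\right) = 109849 \left(-8789\right) = -965462861$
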